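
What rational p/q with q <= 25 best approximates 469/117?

4/1

Expand x = 469/117 as a continued fraction with the Euclidean algorithm:
  469 = 4*117 + 1, so a_0 = 4.
  117 = 117*1 + 0, so a_1 = 117.
so x = [4; 117].
Convergents (p_i = a_i*p_{i-1} + p_{i-2}, q_i = a_i*q_{i-1} + q_{i-2} with p_{-2}=0, p_{-1}=1, q_{-2}=1, q_{-1}=0), until the denominator exceeds 25:
  i=0: a_0=4, p_0 = 4*1 + 0 = 4, q_0 = 4*0 + 1 = 1.
  i=1: a_1=117, p_1 = 117*4 + 1 = 469, q_1 = 117*1 + 0 = 117.
q_1 = 117 > 25, so the last convergent with denominator <= 25 is p_0/q_0 = 4/1.
The closest fraction with denominator <= 25 is either p_0/q_0 or the intermediate fraction (k*p_0 + p_{-1})/(k*q_0 + q_{-1}) with the largest k >= 1 whose denominator stays <= 25; these approach x as k grows, and every other convergent or intermediate fraction in range is farther away.
Largest k: floor((25 - q_{-1})/q_0) = floor((25 - 0)/1) = 25 (using the seeds p_{-1} = 1, q_{-1} = 0).
That gives (25*4 + 1)/(25*1 + 0) = 101/25.
Compare the errors: |x - 4/1| = |469*1 - 4*117|/(117*1) = 1/117, and |x - 101/25| = |469*25 - 101*117|/(117*25) = 92/2925.
Cross-multiplying, 1*2925 = 2925 < 10764 = 92*117, so 1/117 is smaller: the convergent 4/1 is closer to x than 101/25.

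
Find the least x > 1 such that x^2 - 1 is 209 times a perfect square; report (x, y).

(x, y) = (46551, 3220)

First expand sqrt(209) as a continued fraction. With x_i = (sqrt(209) + m_i)/d_i and (m_0, d_0) = (0, 1): a_0 = floor(sqrt(209)) = 14, since 14^2 = 196 <= 209 < 225 = 15^2.
Iterate m_{i+1} = d_i*a_i - m_i, d_{i+1} = (209 - m_{i+1}^2)/d_i, a_{i+1} = floor((a_0 + m_{i+1})/d_{i+1}):
  m_1 = 1*14 - 0 = 14, d_1 = (209 - 14^2)/1 = 13/1 = 13, a_1 = floor((14 + 14)/13) = 2.
  m_2 = 13*2 - 14 = 12, d_2 = (209 - 12^2)/13 = 65/13 = 5, a_2 = floor((14 + 12)/5) = 5.
  m_3 = 5*5 - 12 = 13, d_3 = (209 - 13^2)/5 = 40/5 = 8, a_3 = floor((14 + 13)/8) = 3.
  m_4 = 8*3 - 13 = 11, d_4 = (209 - 11^2)/8 = 88/8 = 11, a_4 = floor((14 + 11)/11) = 2.
  m_5 = 11*2 - 11 = 11, d_5 = (209 - 11^2)/11 = 88/11 = 8, a_5 = floor((14 + 11)/8) = 3.
  m_6 = 8*3 - 11 = 13, d_6 = (209 - 13^2)/8 = 40/8 = 5, a_6 = floor((14 + 13)/5) = 5.
  m_7 = 5*5 - 13 = 12, d_7 = (209 - 12^2)/5 = 65/5 = 13, a_7 = floor((14 + 12)/13) = 2.
  m_8 = 13*2 - 12 = 14, d_8 = (209 - 14^2)/13 = 13/13 = 1, a_8 = floor((14 + 14)/1) = 28.
  m_9 = 1*28 - 14 = 14, d_9 = (209 - 14^2)/1 = 13/1 = 13: (m_9, d_9) = (m_1, d_1) = (14, 13), so from here the quotients repeat a_1, ..., a_8; the period length is 8.
So sqrt(209) = [14; (2, 5, 3, 2, 3, 5, 2, 28)] with period length k = 8.
k is even, so the fundamental solution of x^2 - 209y^2 = 1 is (p_{k-1}, q_{k-1}) = (p_7, q_7); compute convergents through index 7.
Convergents (p_i = a_i*p_{i-1} + p_{i-2}, q_i = a_i*q_{i-1} + q_{i-2} with p_{-2}=0, p_{-1}=1, q_{-2}=1, q_{-1}=0):
  i=0: a_0=14, p_0 = 14*1 + 0 = 14, q_0 = 14*0 + 1 = 1.
  i=1: a_1=2, p_1 = 2*14 + 1 = 29, q_1 = 2*1 + 0 = 2.
  i=2: a_2=5, p_2 = 5*29 + 14 = 159, q_2 = 5*2 + 1 = 11.
  i=3: a_3=3, p_3 = 3*159 + 29 = 506, q_3 = 3*11 + 2 = 35.
  i=4: a_4=2, p_4 = 2*506 + 159 = 1171, q_4 = 2*35 + 11 = 81.
  i=5: a_5=3, p_5 = 3*1171 + 506 = 4019, q_5 = 3*81 + 35 = 278.
  i=6: a_6=5, p_6 = 5*4019 + 1171 = 21266, q_6 = 5*278 + 81 = 1471.
  i=7: a_7=2, p_7 = 2*21266 + 4019 = 46551, q_7 = 2*1471 + 278 = 3220.
Check: 46551^2 - 209*3220^2 = 2166995601 - 2166995600 = 1, so (x, y) = (46551, 3220) solves the equation, and by the theorem it is the least positive solution.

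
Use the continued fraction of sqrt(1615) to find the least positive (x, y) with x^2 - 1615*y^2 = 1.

(x, y) = (3284569, 81732)

First expand sqrt(1615) as a continued fraction. With x_i = (sqrt(1615) + m_i)/d_i and (m_0, d_0) = (0, 1): a_0 = floor(sqrt(1615)) = 40, since 40^2 = 1600 <= 1615 < 1681 = 41^2.
Iterate m_{i+1} = d_i*a_i - m_i, d_{i+1} = (1615 - m_{i+1}^2)/d_i, a_{i+1} = floor((a_0 + m_{i+1})/d_{i+1}):
  m_1 = 1*40 - 0 = 40, d_1 = (1615 - 40^2)/1 = 15/1 = 15, a_1 = floor((40 + 40)/15) = 5.
  m_2 = 15*5 - 40 = 35, d_2 = (1615 - 35^2)/15 = 390/15 = 26, a_2 = floor((40 + 35)/26) = 2.
  m_3 = 26*2 - 35 = 17, d_3 = (1615 - 17^2)/26 = 1326/26 = 51, a_3 = floor((40 + 17)/51) = 1.
  m_4 = 51*1 - 17 = 34, d_4 = (1615 - 34^2)/51 = 459/51 = 9, a_4 = floor((40 + 34)/9) = 8.
  m_5 = 9*8 - 34 = 38, d_5 = (1615 - 38^2)/9 = 171/9 = 19, a_5 = floor((40 + 38)/19) = 4.
  m_6 = 19*4 - 38 = 38, d_6 = (1615 - 38^2)/19 = 171/19 = 9, a_6 = floor((40 + 38)/9) = 8.
  m_7 = 9*8 - 38 = 34, d_7 = (1615 - 34^2)/9 = 459/9 = 51, a_7 = floor((40 + 34)/51) = 1.
  m_8 = 51*1 - 34 = 17, d_8 = (1615 - 17^2)/51 = 1326/51 = 26, a_8 = floor((40 + 17)/26) = 2.
  m_9 = 26*2 - 17 = 35, d_9 = (1615 - 35^2)/26 = 390/26 = 15, a_9 = floor((40 + 35)/15) = 5.
  m_10 = 15*5 - 35 = 40, d_10 = (1615 - 40^2)/15 = 15/15 = 1, a_10 = floor((40 + 40)/1) = 80.
  m_11 = 1*80 - 40 = 40, d_11 = (1615 - 40^2)/1 = 15/1 = 15: (m_11, d_11) = (m_1, d_1) = (40, 15), so from here the quotients repeat a_1, ..., a_10; the period length is 10.
So sqrt(1615) = [40; (5, 2, 1, 8, 4, 8, 1, 2, 5, 80)] with period length k = 10.
k is even, so the fundamental solution of x^2 - 1615y^2 = 1 is (p_{k-1}, q_{k-1}) = (p_9, q_9); compute convergents through index 9.
Convergents (p_i = a_i*p_{i-1} + p_{i-2}, q_i = a_i*q_{i-1} + q_{i-2} with p_{-2}=0, p_{-1}=1, q_{-2}=1, q_{-1}=0):
  i=0: a_0=40, p_0 = 40*1 + 0 = 40, q_0 = 40*0 + 1 = 1.
  i=1: a_1=5, p_1 = 5*40 + 1 = 201, q_1 = 5*1 + 0 = 5.
  i=2: a_2=2, p_2 = 2*201 + 40 = 442, q_2 = 2*5 + 1 = 11.
  i=3: a_3=1, p_3 = 1*442 + 201 = 643, q_3 = 1*11 + 5 = 16.
  i=4: a_4=8, p_4 = 8*643 + 442 = 5586, q_4 = 8*16 + 11 = 139.
  i=5: a_5=4, p_5 = 4*5586 + 643 = 22987, q_5 = 4*139 + 16 = 572.
  i=6: a_6=8, p_6 = 8*22987 + 5586 = 189482, q_6 = 8*572 + 139 = 4715.
  i=7: a_7=1, p_7 = 1*189482 + 22987 = 212469, q_7 = 1*4715 + 572 = 5287.
  i=8: a_8=2, p_8 = 2*212469 + 189482 = 614420, q_8 = 2*5287 + 4715 = 15289.
  i=9: a_9=5, p_9 = 5*614420 + 212469 = 3284569, q_9 = 5*15289 + 5287 = 81732.
Check: 3284569^2 - 1615*81732^2 = 10788393515761 - 10788393515760 = 1, so (x, y) = (3284569, 81732) solves the equation, and by the theorem it is the least positive solution.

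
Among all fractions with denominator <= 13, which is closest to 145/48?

Expand x = 145/48 as a continued fraction with the Euclidean algorithm:
  145 = 3*48 + 1, so a_0 = 3.
  48 = 48*1 + 0, so a_1 = 48.
so x = [3; 48].
Convergents (p_i = a_i*p_{i-1} + p_{i-2}, q_i = a_i*q_{i-1} + q_{i-2} with p_{-2}=0, p_{-1}=1, q_{-2}=1, q_{-1}=0), until the denominator exceeds 13:
  i=0: a_0=3, p_0 = 3*1 + 0 = 3, q_0 = 3*0 + 1 = 1.
  i=1: a_1=48, p_1 = 48*3 + 1 = 145, q_1 = 48*1 + 0 = 48.
q_1 = 48 > 13, so the last convergent with denominator <= 13 is p_0/q_0 = 3/1.
The closest fraction with denominator <= 13 is either p_0/q_0 or the intermediate fraction (k*p_0 + p_{-1})/(k*q_0 + q_{-1}) with the largest k >= 1 whose denominator stays <= 13; these approach x as k grows, and every other convergent or intermediate fraction in range is farther away.
Largest k: floor((13 - q_{-1})/q_0) = floor((13 - 0)/1) = 13 (using the seeds p_{-1} = 1, q_{-1} = 0).
That gives (13*3 + 1)/(13*1 + 0) = 40/13.
Compare the errors: |x - 3/1| = |145*1 - 3*48|/(48*1) = 1/48, and |x - 40/13| = |145*13 - 40*48|/(48*13) = 35/624.
Cross-multiplying, 1*624 = 624 < 1680 = 35*48, so 1/48 is smaller: the convergent 3/1 is closer to x than 40/13.

3/1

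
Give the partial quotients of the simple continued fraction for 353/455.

Run the Euclidean algorithm on 353 and 455; the successive quotients are the partial quotients a_0, a_1, ... (each step inverts the fractional part left over by the previous one):
  353 = 0*455 + 353, so a_0 = 0.
  455 = 1*353 + 102, so a_1 = 1.
  353 = 3*102 + 47, so a_2 = 3.
  102 = 2*47 + 8, so a_3 = 2.
  47 = 5*8 + 7, so a_4 = 5.
  8 = 1*7 + 1, so a_5 = 1.
  7 = 7*1 + 0, so a_6 = 7.
The remainder reaches 0 after 7 divisions, so the expansion has 7 partial quotients, read off in order.

[0; 1, 3, 2, 5, 1, 7]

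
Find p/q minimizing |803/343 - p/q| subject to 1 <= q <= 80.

Expand x = 803/343 as a continued fraction with the Euclidean algorithm:
  803 = 2*343 + 117, so a_0 = 2.
  343 = 2*117 + 109, so a_1 = 2.
  117 = 1*109 + 8, so a_2 = 1.
  109 = 13*8 + 5, so a_3 = 13.
  8 = 1*5 + 3, so a_4 = 1.
  5 = 1*3 + 2, so a_5 = 1.
  3 = 1*2 + 1, so a_6 = 1.
  2 = 2*1 + 0, so a_7 = 2.
so x = [2; 2, 1, 13, 1, 1, 1, 2].
Convergents (p_i = a_i*p_{i-1} + p_{i-2}, q_i = a_i*q_{i-1} + q_{i-2} with p_{-2}=0, p_{-1}=1, q_{-2}=1, q_{-1}=0), until the denominator exceeds 80:
  i=0: a_0=2, p_0 = 2*1 + 0 = 2, q_0 = 2*0 + 1 = 1.
  i=1: a_1=2, p_1 = 2*2 + 1 = 5, q_1 = 2*1 + 0 = 2.
  i=2: a_2=1, p_2 = 1*5 + 2 = 7, q_2 = 1*2 + 1 = 3.
  i=3: a_3=13, p_3 = 13*7 + 5 = 96, q_3 = 13*3 + 2 = 41.
  i=4: a_4=1, p_4 = 1*96 + 7 = 103, q_4 = 1*41 + 3 = 44.
  i=5: a_5=1, p_5 = 1*103 + 96 = 199, q_5 = 1*44 + 41 = 85.
q_5 = 85 > 80, so the last convergent with denominator <= 80 is p_4/q_4 = 103/44.
The closest fraction with denominator <= 80 is either p_4/q_4 or the intermediate fraction (k*p_4 + p_3)/(k*q_4 + q_3) with the largest k >= 1 whose denominator stays <= 80; these approach x as k grows, and every other convergent or intermediate fraction in range is farther away.
Largest k: floor((80 - q_3)/q_4) = floor((80 - 41)/44) = 0.
Since k = 0, no intermediate fraction beyond p_4/q_4 has denominator <= 80, so the convergent 103/44 is the closest (its error is |803*44 - 103*343|/(343*44) = 3/15092).

103/44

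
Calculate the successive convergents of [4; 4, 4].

4/1, 17/4, 72/17

Using the convergent recurrence p_i = a_i*p_{i-1} + p_{i-2}, q_i = a_i*q_{i-1} + q_{i-2} with p_{-2}=0, p_{-1}=1, q_{-2}=1, q_{-1}=0:
  i=0: a_0=4, p_0 = 4*1 + 0 = 4, q_0 = 4*0 + 1 = 1.
  i=1: a_1=4, p_1 = 4*4 + 1 = 17, q_1 = 4*1 + 0 = 4.
  i=2: a_2=4, p_2 = 4*17 + 4 = 72, q_2 = 4*4 + 1 = 17.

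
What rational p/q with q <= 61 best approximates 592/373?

Expand x = 592/373 as a continued fraction with the Euclidean algorithm:
  592 = 1*373 + 219, so a_0 = 1.
  373 = 1*219 + 154, so a_1 = 1.
  219 = 1*154 + 65, so a_2 = 1.
  154 = 2*65 + 24, so a_3 = 2.
  65 = 2*24 + 17, so a_4 = 2.
  24 = 1*17 + 7, so a_5 = 1.
  17 = 2*7 + 3, so a_6 = 2.
  7 = 2*3 + 1, so a_7 = 2.
  3 = 3*1 + 0, so a_8 = 3.
so x = [1; 1, 1, 2, 2, 1, 2, 2, 3].
Convergents (p_i = a_i*p_{i-1} + p_{i-2}, q_i = a_i*q_{i-1} + q_{i-2} with p_{-2}=0, p_{-1}=1, q_{-2}=1, q_{-1}=0), until the denominator exceeds 61:
  i=0: a_0=1, p_0 = 1*1 + 0 = 1, q_0 = 1*0 + 1 = 1.
  i=1: a_1=1, p_1 = 1*1 + 1 = 2, q_1 = 1*1 + 0 = 1.
  i=2: a_2=1, p_2 = 1*2 + 1 = 3, q_2 = 1*1 + 1 = 2.
  i=3: a_3=2, p_3 = 2*3 + 2 = 8, q_3 = 2*2 + 1 = 5.
  i=4: a_4=2, p_4 = 2*8 + 3 = 19, q_4 = 2*5 + 2 = 12.
  i=5: a_5=1, p_5 = 1*19 + 8 = 27, q_5 = 1*12 + 5 = 17.
  i=6: a_6=2, p_6 = 2*27 + 19 = 73, q_6 = 2*17 + 12 = 46.
  i=7: a_7=2, p_7 = 2*73 + 27 = 173, q_7 = 2*46 + 17 = 109.
q_7 = 109 > 61, so the last convergent with denominator <= 61 is p_6/q_6 = 73/46.
The closest fraction with denominator <= 61 is either p_6/q_6 or the intermediate fraction (k*p_6 + p_5)/(k*q_6 + q_5) with the largest k >= 1 whose denominator stays <= 61; these approach x as k grows, and every other convergent or intermediate fraction in range is farther away.
Largest k: floor((61 - q_5)/q_6) = floor((61 - 17)/46) = 0.
Since k = 0, no intermediate fraction beyond p_6/q_6 has denominator <= 61, so the convergent 73/46 is the closest (its error is |592*46 - 73*373|/(373*46) = 3/17158).

73/46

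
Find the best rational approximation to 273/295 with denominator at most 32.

25/27

Expand x = 273/295 as a continued fraction with the Euclidean algorithm:
  273 = 0*295 + 273, so a_0 = 0.
  295 = 1*273 + 22, so a_1 = 1.
  273 = 12*22 + 9, so a_2 = 12.
  22 = 2*9 + 4, so a_3 = 2.
  9 = 2*4 + 1, so a_4 = 2.
  4 = 4*1 + 0, so a_5 = 4.
so x = [0; 1, 12, 2, 2, 4].
Convergents (p_i = a_i*p_{i-1} + p_{i-2}, q_i = a_i*q_{i-1} + q_{i-2} with p_{-2}=0, p_{-1}=1, q_{-2}=1, q_{-1}=0), until the denominator exceeds 32:
  i=0: a_0=0, p_0 = 0*1 + 0 = 0, q_0 = 0*0 + 1 = 1.
  i=1: a_1=1, p_1 = 1*0 + 1 = 1, q_1 = 1*1 + 0 = 1.
  i=2: a_2=12, p_2 = 12*1 + 0 = 12, q_2 = 12*1 + 1 = 13.
  i=3: a_3=2, p_3 = 2*12 + 1 = 25, q_3 = 2*13 + 1 = 27.
  i=4: a_4=2, p_4 = 2*25 + 12 = 62, q_4 = 2*27 + 13 = 67.
q_4 = 67 > 32, so the last convergent with denominator <= 32 is p_3/q_3 = 25/27.
The closest fraction with denominator <= 32 is either p_3/q_3 or the intermediate fraction (k*p_3 + p_2)/(k*q_3 + q_2) with the largest k >= 1 whose denominator stays <= 32; these approach x as k grows, and every other convergent or intermediate fraction in range is farther away.
Largest k: floor((32 - q_2)/q_3) = floor((32 - 13)/27) = 0.
Since k = 0, no intermediate fraction beyond p_3/q_3 has denominator <= 32, so the convergent 25/27 is the closest (its error is |273*27 - 25*295|/(295*27) = 4/7965).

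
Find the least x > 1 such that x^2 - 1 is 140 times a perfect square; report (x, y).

(x, y) = (71, 6)

First expand sqrt(140) as a continued fraction. With x_i = (sqrt(140) + m_i)/d_i and (m_0, d_0) = (0, 1): a_0 = floor(sqrt(140)) = 11, since 11^2 = 121 <= 140 < 144 = 12^2.
Iterate m_{i+1} = d_i*a_i - m_i, d_{i+1} = (140 - m_{i+1}^2)/d_i, a_{i+1} = floor((a_0 + m_{i+1})/d_{i+1}):
  m_1 = 1*11 - 0 = 11, d_1 = (140 - 11^2)/1 = 19/1 = 19, a_1 = floor((11 + 11)/19) = 1.
  m_2 = 19*1 - 11 = 8, d_2 = (140 - 8^2)/19 = 76/19 = 4, a_2 = floor((11 + 8)/4) = 4.
  m_3 = 4*4 - 8 = 8, d_3 = (140 - 8^2)/4 = 76/4 = 19, a_3 = floor((11 + 8)/19) = 1.
  m_4 = 19*1 - 8 = 11, d_4 = (140 - 11^2)/19 = 19/19 = 1, a_4 = floor((11 + 11)/1) = 22.
  m_5 = 1*22 - 11 = 11, d_5 = (140 - 11^2)/1 = 19/1 = 19: (m_5, d_5) = (m_1, d_1) = (11, 19), so from here the quotients repeat a_1, ..., a_4; the period length is 4.
So sqrt(140) = [11; (1, 4, 1, 22)] with period length k = 4.
k is even, so the fundamental solution of x^2 - 140y^2 = 1 is (p_{k-1}, q_{k-1}) = (p_3, q_3); compute convergents through index 3.
Convergents (p_i = a_i*p_{i-1} + p_{i-2}, q_i = a_i*q_{i-1} + q_{i-2} with p_{-2}=0, p_{-1}=1, q_{-2}=1, q_{-1}=0):
  i=0: a_0=11, p_0 = 11*1 + 0 = 11, q_0 = 11*0 + 1 = 1.
  i=1: a_1=1, p_1 = 1*11 + 1 = 12, q_1 = 1*1 + 0 = 1.
  i=2: a_2=4, p_2 = 4*12 + 11 = 59, q_2 = 4*1 + 1 = 5.
  i=3: a_3=1, p_3 = 1*59 + 12 = 71, q_3 = 1*5 + 1 = 6.
Check: 71^2 - 140*6^2 = 5041 - 5040 = 1, so (x, y) = (71, 6) solves the equation, and by the theorem it is the least positive solution.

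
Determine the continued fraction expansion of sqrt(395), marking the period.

Write x_i = (sqrt(395) + m_i)/d_i with (m_0, d_0) = (0, 1). a_0 = floor(sqrt(395)) = 19, since 19^2 = 361 <= 395 < 400 = 20^2.
Iterate m_{i+1} = d_i*a_i - m_i, d_{i+1} = (395 - m_{i+1}^2)/d_i, a_{i+1} = floor((a_0 + m_{i+1})/d_{i+1}):
  m_1 = 1*19 - 0 = 19, d_1 = (395 - 19^2)/1 = 34/1 = 34, a_1 = floor((19 + 19)/34) = 1.
  m_2 = 34*1 - 19 = 15, d_2 = (395 - 15^2)/34 = 170/34 = 5, a_2 = floor((19 + 15)/5) = 6.
  m_3 = 5*6 - 15 = 15, d_3 = (395 - 15^2)/5 = 170/5 = 34, a_3 = floor((19 + 15)/34) = 1.
  m_4 = 34*1 - 15 = 19, d_4 = (395 - 19^2)/34 = 34/34 = 1, a_4 = floor((19 + 19)/1) = 38.
  m_5 = 1*38 - 19 = 19, d_5 = (395 - 19^2)/1 = 34/1 = 34: (m_5, d_5) = (m_1, d_1) = (19, 34), so from here the quotients repeat a_1, ..., a_4; the period length is 4.
Hence the expansion of sqrt(395) is a_0 = 19 followed by the repeating block 1, 6, 1, 38 (period 4).

[19; (1, 6, 1, 38)]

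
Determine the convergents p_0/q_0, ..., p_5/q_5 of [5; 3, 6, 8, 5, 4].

Using the convergent recurrence p_i = a_i*p_{i-1} + p_{i-2}, q_i = a_i*q_{i-1} + q_{i-2} with p_{-2}=0, p_{-1}=1, q_{-2}=1, q_{-1}=0:
  i=0: a_0=5, p_0 = 5*1 + 0 = 5, q_0 = 5*0 + 1 = 1.
  i=1: a_1=3, p_1 = 3*5 + 1 = 16, q_1 = 3*1 + 0 = 3.
  i=2: a_2=6, p_2 = 6*16 + 5 = 101, q_2 = 6*3 + 1 = 19.
  i=3: a_3=8, p_3 = 8*101 + 16 = 824, q_3 = 8*19 + 3 = 155.
  i=4: a_4=5, p_4 = 5*824 + 101 = 4221, q_4 = 5*155 + 19 = 794.
  i=5: a_5=4, p_5 = 4*4221 + 824 = 17708, q_5 = 4*794 + 155 = 3331.

5/1, 16/3, 101/19, 824/155, 4221/794, 17708/3331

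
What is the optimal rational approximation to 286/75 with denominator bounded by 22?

Expand x = 286/75 as a continued fraction with the Euclidean algorithm:
  286 = 3*75 + 61, so a_0 = 3.
  75 = 1*61 + 14, so a_1 = 1.
  61 = 4*14 + 5, so a_2 = 4.
  14 = 2*5 + 4, so a_3 = 2.
  5 = 1*4 + 1, so a_4 = 1.
  4 = 4*1 + 0, so a_5 = 4.
so x = [3; 1, 4, 2, 1, 4].
Convergents (p_i = a_i*p_{i-1} + p_{i-2}, q_i = a_i*q_{i-1} + q_{i-2} with p_{-2}=0, p_{-1}=1, q_{-2}=1, q_{-1}=0), until the denominator exceeds 22:
  i=0: a_0=3, p_0 = 3*1 + 0 = 3, q_0 = 3*0 + 1 = 1.
  i=1: a_1=1, p_1 = 1*3 + 1 = 4, q_1 = 1*1 + 0 = 1.
  i=2: a_2=4, p_2 = 4*4 + 3 = 19, q_2 = 4*1 + 1 = 5.
  i=3: a_3=2, p_3 = 2*19 + 4 = 42, q_3 = 2*5 + 1 = 11.
  i=4: a_4=1, p_4 = 1*42 + 19 = 61, q_4 = 1*11 + 5 = 16.
  i=5: a_5=4, p_5 = 4*61 + 42 = 286, q_5 = 4*16 + 11 = 75.
q_5 = 75 > 22, so the last convergent with denominator <= 22 is p_4/q_4 = 61/16.
The closest fraction with denominator <= 22 is either p_4/q_4 or the intermediate fraction (k*p_4 + p_3)/(k*q_4 + q_3) with the largest k >= 1 whose denominator stays <= 22; these approach x as k grows, and every other convergent or intermediate fraction in range is farther away.
Largest k: floor((22 - q_3)/q_4) = floor((22 - 11)/16) = 0.
Since k = 0, no intermediate fraction beyond p_4/q_4 has denominator <= 22, so the convergent 61/16 is the closest (its error is |286*16 - 61*75|/(75*16) = 1/1200).

61/16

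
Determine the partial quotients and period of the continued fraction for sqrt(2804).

[52; (1, 20, 5, 4, 26, 4, 5, 20, 1, 104)]

Write x_i = (sqrt(2804) + m_i)/d_i with (m_0, d_0) = (0, 1). a_0 = floor(sqrt(2804)) = 52, since 52^2 = 2704 <= 2804 < 2809 = 53^2.
Iterate m_{i+1} = d_i*a_i - m_i, d_{i+1} = (2804 - m_{i+1}^2)/d_i, a_{i+1} = floor((a_0 + m_{i+1})/d_{i+1}):
  m_1 = 1*52 - 0 = 52, d_1 = (2804 - 52^2)/1 = 100/1 = 100, a_1 = floor((52 + 52)/100) = 1.
  m_2 = 100*1 - 52 = 48, d_2 = (2804 - 48^2)/100 = 500/100 = 5, a_2 = floor((52 + 48)/5) = 20.
  m_3 = 5*20 - 48 = 52, d_3 = (2804 - 52^2)/5 = 100/5 = 20, a_3 = floor((52 + 52)/20) = 5.
  m_4 = 20*5 - 52 = 48, d_4 = (2804 - 48^2)/20 = 500/20 = 25, a_4 = floor((52 + 48)/25) = 4.
  m_5 = 25*4 - 48 = 52, d_5 = (2804 - 52^2)/25 = 100/25 = 4, a_5 = floor((52 + 52)/4) = 26.
  m_6 = 4*26 - 52 = 52, d_6 = (2804 - 52^2)/4 = 100/4 = 25, a_6 = floor((52 + 52)/25) = 4.
  m_7 = 25*4 - 52 = 48, d_7 = (2804 - 48^2)/25 = 500/25 = 20, a_7 = floor((52 + 48)/20) = 5.
  m_8 = 20*5 - 48 = 52, d_8 = (2804 - 52^2)/20 = 100/20 = 5, a_8 = floor((52 + 52)/5) = 20.
  m_9 = 5*20 - 52 = 48, d_9 = (2804 - 48^2)/5 = 500/5 = 100, a_9 = floor((52 + 48)/100) = 1.
  m_10 = 100*1 - 48 = 52, d_10 = (2804 - 52^2)/100 = 100/100 = 1, a_10 = floor((52 + 52)/1) = 104.
  m_11 = 1*104 - 52 = 52, d_11 = (2804 - 52^2)/1 = 100/1 = 100: (m_11, d_11) = (m_1, d_1) = (52, 100), so from here the quotients repeat a_1, ..., a_10; the period length is 10.
Hence the expansion of sqrt(2804) is a_0 = 52 followed by the repeating block 1, 20, 5, 4, 26, 4, 5, 20, 1, 104 (period 10).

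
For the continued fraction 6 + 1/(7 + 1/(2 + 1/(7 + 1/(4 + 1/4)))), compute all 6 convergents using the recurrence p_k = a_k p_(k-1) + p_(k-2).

6/1, 43/7, 92/15, 687/112, 2840/463, 12047/1964

Using the convergent recurrence p_i = a_i*p_{i-1} + p_{i-2}, q_i = a_i*q_{i-1} + q_{i-2} with p_{-2}=0, p_{-1}=1, q_{-2}=1, q_{-1}=0:
  i=0: a_0=6, p_0 = 6*1 + 0 = 6, q_0 = 6*0 + 1 = 1.
  i=1: a_1=7, p_1 = 7*6 + 1 = 43, q_1 = 7*1 + 0 = 7.
  i=2: a_2=2, p_2 = 2*43 + 6 = 92, q_2 = 2*7 + 1 = 15.
  i=3: a_3=7, p_3 = 7*92 + 43 = 687, q_3 = 7*15 + 7 = 112.
  i=4: a_4=4, p_4 = 4*687 + 92 = 2840, q_4 = 4*112 + 15 = 463.
  i=5: a_5=4, p_5 = 4*2840 + 687 = 12047, q_5 = 4*463 + 112 = 1964.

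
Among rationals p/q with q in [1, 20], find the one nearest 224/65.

Expand x = 224/65 as a continued fraction with the Euclidean algorithm:
  224 = 3*65 + 29, so a_0 = 3.
  65 = 2*29 + 7, so a_1 = 2.
  29 = 4*7 + 1, so a_2 = 4.
  7 = 7*1 + 0, so a_3 = 7.
so x = [3; 2, 4, 7].
Convergents (p_i = a_i*p_{i-1} + p_{i-2}, q_i = a_i*q_{i-1} + q_{i-2} with p_{-2}=0, p_{-1}=1, q_{-2}=1, q_{-1}=0), until the denominator exceeds 20:
  i=0: a_0=3, p_0 = 3*1 + 0 = 3, q_0 = 3*0 + 1 = 1.
  i=1: a_1=2, p_1 = 2*3 + 1 = 7, q_1 = 2*1 + 0 = 2.
  i=2: a_2=4, p_2 = 4*7 + 3 = 31, q_2 = 4*2 + 1 = 9.
  i=3: a_3=7, p_3 = 7*31 + 7 = 224, q_3 = 7*9 + 2 = 65.
q_3 = 65 > 20, so the last convergent with denominator <= 20 is p_2/q_2 = 31/9.
The closest fraction with denominator <= 20 is either p_2/q_2 or the intermediate fraction (k*p_2 + p_1)/(k*q_2 + q_1) with the largest k >= 1 whose denominator stays <= 20; these approach x as k grows, and every other convergent or intermediate fraction in range is farther away.
Largest k: floor((20 - q_1)/q_2) = floor((20 - 2)/9) = 2.
That gives (2*31 + 7)/(2*9 + 2) = 69/20.
Compare the errors: |x - 31/9| = |224*9 - 31*65|/(65*9) = 1/585, and |x - 69/20| = |224*20 - 69*65|/(65*20) = 5/1300.
Cross-multiplying, 1*1300 = 1300 < 2925 = 5*585, so 1/585 is smaller: the convergent 31/9 is closer to x than 69/20.

31/9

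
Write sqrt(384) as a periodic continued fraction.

[19; (1, 1, 2, 9, 2, 1, 1, 38)]

Write x_i = (sqrt(384) + m_i)/d_i with (m_0, d_0) = (0, 1). a_0 = floor(sqrt(384)) = 19, since 19^2 = 361 <= 384 < 400 = 20^2.
Iterate m_{i+1} = d_i*a_i - m_i, d_{i+1} = (384 - m_{i+1}^2)/d_i, a_{i+1} = floor((a_0 + m_{i+1})/d_{i+1}):
  m_1 = 1*19 - 0 = 19, d_1 = (384 - 19^2)/1 = 23/1 = 23, a_1 = floor((19 + 19)/23) = 1.
  m_2 = 23*1 - 19 = 4, d_2 = (384 - 4^2)/23 = 368/23 = 16, a_2 = floor((19 + 4)/16) = 1.
  m_3 = 16*1 - 4 = 12, d_3 = (384 - 12^2)/16 = 240/16 = 15, a_3 = floor((19 + 12)/15) = 2.
  m_4 = 15*2 - 12 = 18, d_4 = (384 - 18^2)/15 = 60/15 = 4, a_4 = floor((19 + 18)/4) = 9.
  m_5 = 4*9 - 18 = 18, d_5 = (384 - 18^2)/4 = 60/4 = 15, a_5 = floor((19 + 18)/15) = 2.
  m_6 = 15*2 - 18 = 12, d_6 = (384 - 12^2)/15 = 240/15 = 16, a_6 = floor((19 + 12)/16) = 1.
  m_7 = 16*1 - 12 = 4, d_7 = (384 - 4^2)/16 = 368/16 = 23, a_7 = floor((19 + 4)/23) = 1.
  m_8 = 23*1 - 4 = 19, d_8 = (384 - 19^2)/23 = 23/23 = 1, a_8 = floor((19 + 19)/1) = 38.
  m_9 = 1*38 - 19 = 19, d_9 = (384 - 19^2)/1 = 23/1 = 23: (m_9, d_9) = (m_1, d_1) = (19, 23), so from here the quotients repeat a_1, ..., a_8; the period length is 8.
Hence the expansion of sqrt(384) is a_0 = 19 followed by the repeating block 1, 1, 2, 9, 2, 1, 1, 38 (period 8).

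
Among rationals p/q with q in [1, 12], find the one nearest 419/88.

19/4

Expand x = 419/88 as a continued fraction with the Euclidean algorithm:
  419 = 4*88 + 67, so a_0 = 4.
  88 = 1*67 + 21, so a_1 = 1.
  67 = 3*21 + 4, so a_2 = 3.
  21 = 5*4 + 1, so a_3 = 5.
  4 = 4*1 + 0, so a_4 = 4.
so x = [4; 1, 3, 5, 4].
Convergents (p_i = a_i*p_{i-1} + p_{i-2}, q_i = a_i*q_{i-1} + q_{i-2} with p_{-2}=0, p_{-1}=1, q_{-2}=1, q_{-1}=0), until the denominator exceeds 12:
  i=0: a_0=4, p_0 = 4*1 + 0 = 4, q_0 = 4*0 + 1 = 1.
  i=1: a_1=1, p_1 = 1*4 + 1 = 5, q_1 = 1*1 + 0 = 1.
  i=2: a_2=3, p_2 = 3*5 + 4 = 19, q_2 = 3*1 + 1 = 4.
  i=3: a_3=5, p_3 = 5*19 + 5 = 100, q_3 = 5*4 + 1 = 21.
q_3 = 21 > 12, so the last convergent with denominator <= 12 is p_2/q_2 = 19/4.
The closest fraction with denominator <= 12 is either p_2/q_2 or the intermediate fraction (k*p_2 + p_1)/(k*q_2 + q_1) with the largest k >= 1 whose denominator stays <= 12; these approach x as k grows, and every other convergent or intermediate fraction in range is farther away.
Largest k: floor((12 - q_1)/q_2) = floor((12 - 1)/4) = 2.
That gives (2*19 + 5)/(2*4 + 1) = 43/9.
Compare the errors: |x - 19/4| = |419*4 - 19*88|/(88*4) = 4/352, and |x - 43/9| = |419*9 - 43*88|/(88*9) = 13/792.
Cross-multiplying, 4*792 = 3168 < 4576 = 13*352, so 4/352 is smaller: the convergent 19/4 is closer to x than 43/9.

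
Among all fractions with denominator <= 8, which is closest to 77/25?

25/8

Expand x = 77/25 as a continued fraction with the Euclidean algorithm:
  77 = 3*25 + 2, so a_0 = 3.
  25 = 12*2 + 1, so a_1 = 12.
  2 = 2*1 + 0, so a_2 = 2.
so x = [3; 12, 2].
Convergents (p_i = a_i*p_{i-1} + p_{i-2}, q_i = a_i*q_{i-1} + q_{i-2} with p_{-2}=0, p_{-1}=1, q_{-2}=1, q_{-1}=0), until the denominator exceeds 8:
  i=0: a_0=3, p_0 = 3*1 + 0 = 3, q_0 = 3*0 + 1 = 1.
  i=1: a_1=12, p_1 = 12*3 + 1 = 37, q_1 = 12*1 + 0 = 12.
q_1 = 12 > 8, so the last convergent with denominator <= 8 is p_0/q_0 = 3/1.
The closest fraction with denominator <= 8 is either p_0/q_0 or the intermediate fraction (k*p_0 + p_{-1})/(k*q_0 + q_{-1}) with the largest k >= 1 whose denominator stays <= 8; these approach x as k grows, and every other convergent or intermediate fraction in range is farther away.
Largest k: floor((8 - q_{-1})/q_0) = floor((8 - 0)/1) = 8 (using the seeds p_{-1} = 1, q_{-1} = 0).
That gives (8*3 + 1)/(8*1 + 0) = 25/8.
Compare the errors: |x - 3/1| = |77*1 - 3*25|/(25*1) = 2/25, and |x - 25/8| = |77*8 - 25*25|/(25*8) = 9/200.
Cross-multiplying, 9*25 = 225 < 400 = 2*200, so 9/200 is smaller: the intermediate fraction 25/8 is closer to x than 3/1.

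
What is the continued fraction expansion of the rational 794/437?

[1; 1, 4, 2, 6, 6]

Run the Euclidean algorithm on 794 and 437; the successive quotients are the partial quotients a_0, a_1, ... (each step inverts the fractional part left over by the previous one):
  794 = 1*437 + 357, so a_0 = 1.
  437 = 1*357 + 80, so a_1 = 1.
  357 = 4*80 + 37, so a_2 = 4.
  80 = 2*37 + 6, so a_3 = 2.
  37 = 6*6 + 1, so a_4 = 6.
  6 = 6*1 + 0, so a_5 = 6.
The remainder reaches 0 after 6 divisions, so the expansion has 6 partial quotients, read off in order.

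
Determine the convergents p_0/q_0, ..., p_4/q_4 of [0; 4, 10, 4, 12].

Using the convergent recurrence p_i = a_i*p_{i-1} + p_{i-2}, q_i = a_i*q_{i-1} + q_{i-2} with p_{-2}=0, p_{-1}=1, q_{-2}=1, q_{-1}=0:
  i=0: a_0=0, p_0 = 0*1 + 0 = 0, q_0 = 0*0 + 1 = 1.
  i=1: a_1=4, p_1 = 4*0 + 1 = 1, q_1 = 4*1 + 0 = 4.
  i=2: a_2=10, p_2 = 10*1 + 0 = 10, q_2 = 10*4 + 1 = 41.
  i=3: a_3=4, p_3 = 4*10 + 1 = 41, q_3 = 4*41 + 4 = 168.
  i=4: a_4=12, p_4 = 12*41 + 10 = 502, q_4 = 12*168 + 41 = 2057.

0/1, 1/4, 10/41, 41/168, 502/2057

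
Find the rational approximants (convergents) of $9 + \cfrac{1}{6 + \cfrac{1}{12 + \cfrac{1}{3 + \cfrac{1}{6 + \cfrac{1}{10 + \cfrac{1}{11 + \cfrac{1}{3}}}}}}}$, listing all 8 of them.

9/1, 55/6, 669/73, 2062/225, 13041/1423, 132472/14455, 1470233/160428, 4543171/495739

Using the convergent recurrence p_i = a_i*p_{i-1} + p_{i-2}, q_i = a_i*q_{i-1} + q_{i-2} with p_{-2}=0, p_{-1}=1, q_{-2}=1, q_{-1}=0:
  i=0: a_0=9, p_0 = 9*1 + 0 = 9, q_0 = 9*0 + 1 = 1.
  i=1: a_1=6, p_1 = 6*9 + 1 = 55, q_1 = 6*1 + 0 = 6.
  i=2: a_2=12, p_2 = 12*55 + 9 = 669, q_2 = 12*6 + 1 = 73.
  i=3: a_3=3, p_3 = 3*669 + 55 = 2062, q_3 = 3*73 + 6 = 225.
  i=4: a_4=6, p_4 = 6*2062 + 669 = 13041, q_4 = 6*225 + 73 = 1423.
  i=5: a_5=10, p_5 = 10*13041 + 2062 = 132472, q_5 = 10*1423 + 225 = 14455.
  i=6: a_6=11, p_6 = 11*132472 + 13041 = 1470233, q_6 = 11*14455 + 1423 = 160428.
  i=7: a_7=3, p_7 = 3*1470233 + 132472 = 4543171, q_7 = 3*160428 + 14455 = 495739.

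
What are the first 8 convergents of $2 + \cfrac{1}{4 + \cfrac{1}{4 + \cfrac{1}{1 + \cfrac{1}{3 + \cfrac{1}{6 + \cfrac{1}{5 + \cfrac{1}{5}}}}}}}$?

Using the convergent recurrence p_i = a_i*p_{i-1} + p_{i-2}, q_i = a_i*q_{i-1} + q_{i-2} with p_{-2}=0, p_{-1}=1, q_{-2}=1, q_{-1}=0:
  i=0: a_0=2, p_0 = 2*1 + 0 = 2, q_0 = 2*0 + 1 = 1.
  i=1: a_1=4, p_1 = 4*2 + 1 = 9, q_1 = 4*1 + 0 = 4.
  i=2: a_2=4, p_2 = 4*9 + 2 = 38, q_2 = 4*4 + 1 = 17.
  i=3: a_3=1, p_3 = 1*38 + 9 = 47, q_3 = 1*17 + 4 = 21.
  i=4: a_4=3, p_4 = 3*47 + 38 = 179, q_4 = 3*21 + 17 = 80.
  i=5: a_5=6, p_5 = 6*179 + 47 = 1121, q_5 = 6*80 + 21 = 501.
  i=6: a_6=5, p_6 = 5*1121 + 179 = 5784, q_6 = 5*501 + 80 = 2585.
  i=7: a_7=5, p_7 = 5*5784 + 1121 = 30041, q_7 = 5*2585 + 501 = 13426.

2/1, 9/4, 38/17, 47/21, 179/80, 1121/501, 5784/2585, 30041/13426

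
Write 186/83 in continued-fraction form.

Run the Euclidean algorithm on 186 and 83; the successive quotients are the partial quotients a_0, a_1, ... (each step inverts the fractional part left over by the previous one):
  186 = 2*83 + 20, so a_0 = 2.
  83 = 4*20 + 3, so a_1 = 4.
  20 = 6*3 + 2, so a_2 = 6.
  3 = 1*2 + 1, so a_3 = 1.
  2 = 2*1 + 0, so a_4 = 2.
The remainder reaches 0 after 5 divisions, so the expansion has 5 partial quotients, read off in order.

[2; 4, 6, 1, 2]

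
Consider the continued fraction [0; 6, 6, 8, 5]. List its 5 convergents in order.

Using the convergent recurrence p_i = a_i*p_{i-1} + p_{i-2}, q_i = a_i*q_{i-1} + q_{i-2} with p_{-2}=0, p_{-1}=1, q_{-2}=1, q_{-1}=0:
  i=0: a_0=0, p_0 = 0*1 + 0 = 0, q_0 = 0*0 + 1 = 1.
  i=1: a_1=6, p_1 = 6*0 + 1 = 1, q_1 = 6*1 + 0 = 6.
  i=2: a_2=6, p_2 = 6*1 + 0 = 6, q_2 = 6*6 + 1 = 37.
  i=3: a_3=8, p_3 = 8*6 + 1 = 49, q_3 = 8*37 + 6 = 302.
  i=4: a_4=5, p_4 = 5*49 + 6 = 251, q_4 = 5*302 + 37 = 1547.

0/1, 1/6, 6/37, 49/302, 251/1547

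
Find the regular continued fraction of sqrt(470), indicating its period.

[21; (1, 2, 8, 2, 1, 42)]

Write x_i = (sqrt(470) + m_i)/d_i with (m_0, d_0) = (0, 1). a_0 = floor(sqrt(470)) = 21, since 21^2 = 441 <= 470 < 484 = 22^2.
Iterate m_{i+1} = d_i*a_i - m_i, d_{i+1} = (470 - m_{i+1}^2)/d_i, a_{i+1} = floor((a_0 + m_{i+1})/d_{i+1}):
  m_1 = 1*21 - 0 = 21, d_1 = (470 - 21^2)/1 = 29/1 = 29, a_1 = floor((21 + 21)/29) = 1.
  m_2 = 29*1 - 21 = 8, d_2 = (470 - 8^2)/29 = 406/29 = 14, a_2 = floor((21 + 8)/14) = 2.
  m_3 = 14*2 - 8 = 20, d_3 = (470 - 20^2)/14 = 70/14 = 5, a_3 = floor((21 + 20)/5) = 8.
  m_4 = 5*8 - 20 = 20, d_4 = (470 - 20^2)/5 = 70/5 = 14, a_4 = floor((21 + 20)/14) = 2.
  m_5 = 14*2 - 20 = 8, d_5 = (470 - 8^2)/14 = 406/14 = 29, a_5 = floor((21 + 8)/29) = 1.
  m_6 = 29*1 - 8 = 21, d_6 = (470 - 21^2)/29 = 29/29 = 1, a_6 = floor((21 + 21)/1) = 42.
  m_7 = 1*42 - 21 = 21, d_7 = (470 - 21^2)/1 = 29/1 = 29: (m_7, d_7) = (m_1, d_1) = (21, 29), so from here the quotients repeat a_1, ..., a_6; the period length is 6.
Hence the expansion of sqrt(470) is a_0 = 21 followed by the repeating block 1, 2, 8, 2, 1, 42 (period 6).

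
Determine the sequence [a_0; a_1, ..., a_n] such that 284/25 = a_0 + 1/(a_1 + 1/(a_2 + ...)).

Run the Euclidean algorithm on 284 and 25; the successive quotients are the partial quotients a_0, a_1, ... (each step inverts the fractional part left over by the previous one):
  284 = 11*25 + 9, so a_0 = 11.
  25 = 2*9 + 7, so a_1 = 2.
  9 = 1*7 + 2, so a_2 = 1.
  7 = 3*2 + 1, so a_3 = 3.
  2 = 2*1 + 0, so a_4 = 2.
The remainder reaches 0 after 5 divisions, so the expansion has 5 partial quotients, read off in order.

[11; 2, 1, 3, 2]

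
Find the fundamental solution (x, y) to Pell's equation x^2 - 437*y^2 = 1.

First expand sqrt(437) as a continued fraction. With x_i = (sqrt(437) + m_i)/d_i and (m_0, d_0) = (0, 1): a_0 = floor(sqrt(437)) = 20, since 20^2 = 400 <= 437 < 441 = 21^2.
Iterate m_{i+1} = d_i*a_i - m_i, d_{i+1} = (437 - m_{i+1}^2)/d_i, a_{i+1} = floor((a_0 + m_{i+1})/d_{i+1}):
  m_1 = 1*20 - 0 = 20, d_1 = (437 - 20^2)/1 = 37/1 = 37, a_1 = floor((20 + 20)/37) = 1.
  m_2 = 37*1 - 20 = 17, d_2 = (437 - 17^2)/37 = 148/37 = 4, a_2 = floor((20 + 17)/4) = 9.
  m_3 = 4*9 - 17 = 19, d_3 = (437 - 19^2)/4 = 76/4 = 19, a_3 = floor((20 + 19)/19) = 2.
  m_4 = 19*2 - 19 = 19, d_4 = (437 - 19^2)/19 = 76/19 = 4, a_4 = floor((20 + 19)/4) = 9.
  m_5 = 4*9 - 19 = 17, d_5 = (437 - 17^2)/4 = 148/4 = 37, a_5 = floor((20 + 17)/37) = 1.
  m_6 = 37*1 - 17 = 20, d_6 = (437 - 20^2)/37 = 37/37 = 1, a_6 = floor((20 + 20)/1) = 40.
  m_7 = 1*40 - 20 = 20, d_7 = (437 - 20^2)/1 = 37/1 = 37: (m_7, d_7) = (m_1, d_1) = (20, 37), so from here the quotients repeat a_1, ..., a_6; the period length is 6.
So sqrt(437) = [20; (1, 9, 2, 9, 1, 40)] with period length k = 6.
k is even, so the fundamental solution of x^2 - 437y^2 = 1 is (p_{k-1}, q_{k-1}) = (p_5, q_5); compute convergents through index 5.
Convergents (p_i = a_i*p_{i-1} + p_{i-2}, q_i = a_i*q_{i-1} + q_{i-2} with p_{-2}=0, p_{-1}=1, q_{-2}=1, q_{-1}=0):
  i=0: a_0=20, p_0 = 20*1 + 0 = 20, q_0 = 20*0 + 1 = 1.
  i=1: a_1=1, p_1 = 1*20 + 1 = 21, q_1 = 1*1 + 0 = 1.
  i=2: a_2=9, p_2 = 9*21 + 20 = 209, q_2 = 9*1 + 1 = 10.
  i=3: a_3=2, p_3 = 2*209 + 21 = 439, q_3 = 2*10 + 1 = 21.
  i=4: a_4=9, p_4 = 9*439 + 209 = 4160, q_4 = 9*21 + 10 = 199.
  i=5: a_5=1, p_5 = 1*4160 + 439 = 4599, q_5 = 1*199 + 21 = 220.
Check: 4599^2 - 437*220^2 = 21150801 - 21150800 = 1, so (x, y) = (4599, 220) solves the equation, and by the theorem it is the least positive solution.

(x, y) = (4599, 220)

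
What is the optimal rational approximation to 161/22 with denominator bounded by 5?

Expand x = 161/22 as a continued fraction with the Euclidean algorithm:
  161 = 7*22 + 7, so a_0 = 7.
  22 = 3*7 + 1, so a_1 = 3.
  7 = 7*1 + 0, so a_2 = 7.
so x = [7; 3, 7].
Convergents (p_i = a_i*p_{i-1} + p_{i-2}, q_i = a_i*q_{i-1} + q_{i-2} with p_{-2}=0, p_{-1}=1, q_{-2}=1, q_{-1}=0), until the denominator exceeds 5:
  i=0: a_0=7, p_0 = 7*1 + 0 = 7, q_0 = 7*0 + 1 = 1.
  i=1: a_1=3, p_1 = 3*7 + 1 = 22, q_1 = 3*1 + 0 = 3.
  i=2: a_2=7, p_2 = 7*22 + 7 = 161, q_2 = 7*3 + 1 = 22.
q_2 = 22 > 5, so the last convergent with denominator <= 5 is p_1/q_1 = 22/3.
The closest fraction with denominator <= 5 is either p_1/q_1 or the intermediate fraction (k*p_1 + p_0)/(k*q_1 + q_0) with the largest k >= 1 whose denominator stays <= 5; these approach x as k grows, and every other convergent or intermediate fraction in range is farther away.
Largest k: floor((5 - q_0)/q_1) = floor((5 - 1)/3) = 1.
That gives (1*22 + 7)/(1*3 + 1) = 29/4.
Compare the errors: |x - 22/3| = |161*3 - 22*22|/(22*3) = 1/66, and |x - 29/4| = |161*4 - 29*22|/(22*4) = 6/88.
Cross-multiplying, 1*88 = 88 < 396 = 6*66, so 1/66 is smaller: the convergent 22/3 is closer to x than 29/4.

22/3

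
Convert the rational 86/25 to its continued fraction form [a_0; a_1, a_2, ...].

[3; 2, 3, 1, 2]

Run the Euclidean algorithm on 86 and 25; the successive quotients are the partial quotients a_0, a_1, ... (each step inverts the fractional part left over by the previous one):
  86 = 3*25 + 11, so a_0 = 3.
  25 = 2*11 + 3, so a_1 = 2.
  11 = 3*3 + 2, so a_2 = 3.
  3 = 1*2 + 1, so a_3 = 1.
  2 = 2*1 + 0, so a_4 = 2.
The remainder reaches 0 after 5 divisions, so the expansion has 5 partial quotients, read off in order.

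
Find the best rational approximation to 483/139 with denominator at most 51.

139/40

Expand x = 483/139 as a continued fraction with the Euclidean algorithm:
  483 = 3*139 + 66, so a_0 = 3.
  139 = 2*66 + 7, so a_1 = 2.
  66 = 9*7 + 3, so a_2 = 9.
  7 = 2*3 + 1, so a_3 = 2.
  3 = 3*1 + 0, so a_4 = 3.
so x = [3; 2, 9, 2, 3].
Convergents (p_i = a_i*p_{i-1} + p_{i-2}, q_i = a_i*q_{i-1} + q_{i-2} with p_{-2}=0, p_{-1}=1, q_{-2}=1, q_{-1}=0), until the denominator exceeds 51:
  i=0: a_0=3, p_0 = 3*1 + 0 = 3, q_0 = 3*0 + 1 = 1.
  i=1: a_1=2, p_1 = 2*3 + 1 = 7, q_1 = 2*1 + 0 = 2.
  i=2: a_2=9, p_2 = 9*7 + 3 = 66, q_2 = 9*2 + 1 = 19.
  i=3: a_3=2, p_3 = 2*66 + 7 = 139, q_3 = 2*19 + 2 = 40.
  i=4: a_4=3, p_4 = 3*139 + 66 = 483, q_4 = 3*40 + 19 = 139.
q_4 = 139 > 51, so the last convergent with denominator <= 51 is p_3/q_3 = 139/40.
The closest fraction with denominator <= 51 is either p_3/q_3 or the intermediate fraction (k*p_3 + p_2)/(k*q_3 + q_2) with the largest k >= 1 whose denominator stays <= 51; these approach x as k grows, and every other convergent or intermediate fraction in range is farther away.
Largest k: floor((51 - q_2)/q_3) = floor((51 - 19)/40) = 0.
Since k = 0, no intermediate fraction beyond p_3/q_3 has denominator <= 51, so the convergent 139/40 is the closest (its error is |483*40 - 139*139|/(139*40) = 1/5560).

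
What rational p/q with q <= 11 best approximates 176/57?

Expand x = 176/57 as a continued fraction with the Euclidean algorithm:
  176 = 3*57 + 5, so a_0 = 3.
  57 = 11*5 + 2, so a_1 = 11.
  5 = 2*2 + 1, so a_2 = 2.
  2 = 2*1 + 0, so a_3 = 2.
so x = [3; 11, 2, 2].
Convergents (p_i = a_i*p_{i-1} + p_{i-2}, q_i = a_i*q_{i-1} + q_{i-2} with p_{-2}=0, p_{-1}=1, q_{-2}=1, q_{-1}=0), until the denominator exceeds 11:
  i=0: a_0=3, p_0 = 3*1 + 0 = 3, q_0 = 3*0 + 1 = 1.
  i=1: a_1=11, p_1 = 11*3 + 1 = 34, q_1 = 11*1 + 0 = 11.
  i=2: a_2=2, p_2 = 2*34 + 3 = 71, q_2 = 2*11 + 1 = 23.
q_2 = 23 > 11, so the last convergent with denominator <= 11 is p_1/q_1 = 34/11.
The closest fraction with denominator <= 11 is either p_1/q_1 or the intermediate fraction (k*p_1 + p_0)/(k*q_1 + q_0) with the largest k >= 1 whose denominator stays <= 11; these approach x as k grows, and every other convergent or intermediate fraction in range is farther away.
Largest k: floor((11 - q_0)/q_1) = floor((11 - 1)/11) = 0.
Since k = 0, no intermediate fraction beyond p_1/q_1 has denominator <= 11, so the convergent 34/11 is the closest (its error is |176*11 - 34*57|/(57*11) = 2/627).

34/11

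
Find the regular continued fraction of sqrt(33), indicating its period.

Write x_i = (sqrt(33) + m_i)/d_i with (m_0, d_0) = (0, 1). a_0 = floor(sqrt(33)) = 5, since 5^2 = 25 <= 33 < 36 = 6^2.
Iterate m_{i+1} = d_i*a_i - m_i, d_{i+1} = (33 - m_{i+1}^2)/d_i, a_{i+1} = floor((a_0 + m_{i+1})/d_{i+1}):
  m_1 = 1*5 - 0 = 5, d_1 = (33 - 5^2)/1 = 8/1 = 8, a_1 = floor((5 + 5)/8) = 1.
  m_2 = 8*1 - 5 = 3, d_2 = (33 - 3^2)/8 = 24/8 = 3, a_2 = floor((5 + 3)/3) = 2.
  m_3 = 3*2 - 3 = 3, d_3 = (33 - 3^2)/3 = 24/3 = 8, a_3 = floor((5 + 3)/8) = 1.
  m_4 = 8*1 - 3 = 5, d_4 = (33 - 5^2)/8 = 8/8 = 1, a_4 = floor((5 + 5)/1) = 10.
  m_5 = 1*10 - 5 = 5, d_5 = (33 - 5^2)/1 = 8/1 = 8: (m_5, d_5) = (m_1, d_1) = (5, 8), so from here the quotients repeat a_1, ..., a_4; the period length is 4.
Hence the expansion of sqrt(33) is a_0 = 5 followed by the repeating block 1, 2, 1, 10 (period 4).

[5; (1, 2, 1, 10)]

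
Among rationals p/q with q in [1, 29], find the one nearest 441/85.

83/16

Expand x = 441/85 as a continued fraction with the Euclidean algorithm:
  441 = 5*85 + 16, so a_0 = 5.
  85 = 5*16 + 5, so a_1 = 5.
  16 = 3*5 + 1, so a_2 = 3.
  5 = 5*1 + 0, so a_3 = 5.
so x = [5; 5, 3, 5].
Convergents (p_i = a_i*p_{i-1} + p_{i-2}, q_i = a_i*q_{i-1} + q_{i-2} with p_{-2}=0, p_{-1}=1, q_{-2}=1, q_{-1}=0), until the denominator exceeds 29:
  i=0: a_0=5, p_0 = 5*1 + 0 = 5, q_0 = 5*0 + 1 = 1.
  i=1: a_1=5, p_1 = 5*5 + 1 = 26, q_1 = 5*1 + 0 = 5.
  i=2: a_2=3, p_2 = 3*26 + 5 = 83, q_2 = 3*5 + 1 = 16.
  i=3: a_3=5, p_3 = 5*83 + 26 = 441, q_3 = 5*16 + 5 = 85.
q_3 = 85 > 29, so the last convergent with denominator <= 29 is p_2/q_2 = 83/16.
The closest fraction with denominator <= 29 is either p_2/q_2 or the intermediate fraction (k*p_2 + p_1)/(k*q_2 + q_1) with the largest k >= 1 whose denominator stays <= 29; these approach x as k grows, and every other convergent or intermediate fraction in range is farther away.
Largest k: floor((29 - q_1)/q_2) = floor((29 - 5)/16) = 1.
That gives (1*83 + 26)/(1*16 + 5) = 109/21.
Compare the errors: |x - 83/16| = |441*16 - 83*85|/(85*16) = 1/1360, and |x - 109/21| = |441*21 - 109*85|/(85*21) = 4/1785.
Cross-multiplying, 1*1785 = 1785 < 5440 = 4*1360, so 1/1360 is smaller: the convergent 83/16 is closer to x than 109/21.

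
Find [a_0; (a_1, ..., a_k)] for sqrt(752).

Write x_i = (sqrt(752) + m_i)/d_i with (m_0, d_0) = (0, 1). a_0 = floor(sqrt(752)) = 27, since 27^2 = 729 <= 752 < 784 = 28^2.
Iterate m_{i+1} = d_i*a_i - m_i, d_{i+1} = (752 - m_{i+1}^2)/d_i, a_{i+1} = floor((a_0 + m_{i+1})/d_{i+1}):
  m_1 = 1*27 - 0 = 27, d_1 = (752 - 27^2)/1 = 23/1 = 23, a_1 = floor((27 + 27)/23) = 2.
  m_2 = 23*2 - 27 = 19, d_2 = (752 - 19^2)/23 = 391/23 = 17, a_2 = floor((27 + 19)/17) = 2.
  m_3 = 17*2 - 19 = 15, d_3 = (752 - 15^2)/17 = 527/17 = 31, a_3 = floor((27 + 15)/31) = 1.
  m_4 = 31*1 - 15 = 16, d_4 = (752 - 16^2)/31 = 496/31 = 16, a_4 = floor((27 + 16)/16) = 2.
  m_5 = 16*2 - 16 = 16, d_5 = (752 - 16^2)/16 = 496/16 = 31, a_5 = floor((27 + 16)/31) = 1.
  m_6 = 31*1 - 16 = 15, d_6 = (752 - 15^2)/31 = 527/31 = 17, a_6 = floor((27 + 15)/17) = 2.
  m_7 = 17*2 - 15 = 19, d_7 = (752 - 19^2)/17 = 391/17 = 23, a_7 = floor((27 + 19)/23) = 2.
  m_8 = 23*2 - 19 = 27, d_8 = (752 - 27^2)/23 = 23/23 = 1, a_8 = floor((27 + 27)/1) = 54.
  m_9 = 1*54 - 27 = 27, d_9 = (752 - 27^2)/1 = 23/1 = 23: (m_9, d_9) = (m_1, d_1) = (27, 23), so from here the quotients repeat a_1, ..., a_8; the period length is 8.
Hence the expansion of sqrt(752) is a_0 = 27 followed by the repeating block 2, 2, 1, 2, 1, 2, 2, 54 (period 8).

[27; (2, 2, 1, 2, 1, 2, 2, 54)]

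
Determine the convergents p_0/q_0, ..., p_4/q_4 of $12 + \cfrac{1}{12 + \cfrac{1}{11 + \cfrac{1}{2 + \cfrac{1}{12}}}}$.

12/1, 145/12, 1607/133, 3359/278, 41915/3469

Using the convergent recurrence p_i = a_i*p_{i-1} + p_{i-2}, q_i = a_i*q_{i-1} + q_{i-2} with p_{-2}=0, p_{-1}=1, q_{-2}=1, q_{-1}=0:
  i=0: a_0=12, p_0 = 12*1 + 0 = 12, q_0 = 12*0 + 1 = 1.
  i=1: a_1=12, p_1 = 12*12 + 1 = 145, q_1 = 12*1 + 0 = 12.
  i=2: a_2=11, p_2 = 11*145 + 12 = 1607, q_2 = 11*12 + 1 = 133.
  i=3: a_3=2, p_3 = 2*1607 + 145 = 3359, q_3 = 2*133 + 12 = 278.
  i=4: a_4=12, p_4 = 12*3359 + 1607 = 41915, q_4 = 12*278 + 133 = 3469.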